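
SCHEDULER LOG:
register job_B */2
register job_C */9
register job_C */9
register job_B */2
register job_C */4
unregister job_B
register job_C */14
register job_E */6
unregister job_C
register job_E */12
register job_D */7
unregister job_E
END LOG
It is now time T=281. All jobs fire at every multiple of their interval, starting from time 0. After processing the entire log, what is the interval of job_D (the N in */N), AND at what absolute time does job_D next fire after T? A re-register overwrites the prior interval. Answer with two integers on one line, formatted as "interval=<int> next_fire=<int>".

Answer: interval=7 next_fire=287

Derivation:
Op 1: register job_B */2 -> active={job_B:*/2}
Op 2: register job_C */9 -> active={job_B:*/2, job_C:*/9}
Op 3: register job_C */9 -> active={job_B:*/2, job_C:*/9}
Op 4: register job_B */2 -> active={job_B:*/2, job_C:*/9}
Op 5: register job_C */4 -> active={job_B:*/2, job_C:*/4}
Op 6: unregister job_B -> active={job_C:*/4}
Op 7: register job_C */14 -> active={job_C:*/14}
Op 8: register job_E */6 -> active={job_C:*/14, job_E:*/6}
Op 9: unregister job_C -> active={job_E:*/6}
Op 10: register job_E */12 -> active={job_E:*/12}
Op 11: register job_D */7 -> active={job_D:*/7, job_E:*/12}
Op 12: unregister job_E -> active={job_D:*/7}
Final interval of job_D = 7
Next fire of job_D after T=281: (281//7+1)*7 = 287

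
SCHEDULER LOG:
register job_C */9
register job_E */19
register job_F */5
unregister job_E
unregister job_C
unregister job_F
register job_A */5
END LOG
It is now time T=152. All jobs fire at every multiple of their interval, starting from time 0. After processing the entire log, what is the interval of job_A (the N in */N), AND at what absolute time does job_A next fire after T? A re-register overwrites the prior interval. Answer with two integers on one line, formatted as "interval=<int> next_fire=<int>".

Answer: interval=5 next_fire=155

Derivation:
Op 1: register job_C */9 -> active={job_C:*/9}
Op 2: register job_E */19 -> active={job_C:*/9, job_E:*/19}
Op 3: register job_F */5 -> active={job_C:*/9, job_E:*/19, job_F:*/5}
Op 4: unregister job_E -> active={job_C:*/9, job_F:*/5}
Op 5: unregister job_C -> active={job_F:*/5}
Op 6: unregister job_F -> active={}
Op 7: register job_A */5 -> active={job_A:*/5}
Final interval of job_A = 5
Next fire of job_A after T=152: (152//5+1)*5 = 155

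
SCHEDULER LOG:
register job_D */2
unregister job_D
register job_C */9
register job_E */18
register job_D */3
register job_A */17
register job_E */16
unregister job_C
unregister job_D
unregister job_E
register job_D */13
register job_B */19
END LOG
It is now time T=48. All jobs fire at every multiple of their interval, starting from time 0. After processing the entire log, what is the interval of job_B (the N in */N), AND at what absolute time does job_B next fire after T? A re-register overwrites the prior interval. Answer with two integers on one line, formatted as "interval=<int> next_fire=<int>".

Op 1: register job_D */2 -> active={job_D:*/2}
Op 2: unregister job_D -> active={}
Op 3: register job_C */9 -> active={job_C:*/9}
Op 4: register job_E */18 -> active={job_C:*/9, job_E:*/18}
Op 5: register job_D */3 -> active={job_C:*/9, job_D:*/3, job_E:*/18}
Op 6: register job_A */17 -> active={job_A:*/17, job_C:*/9, job_D:*/3, job_E:*/18}
Op 7: register job_E */16 -> active={job_A:*/17, job_C:*/9, job_D:*/3, job_E:*/16}
Op 8: unregister job_C -> active={job_A:*/17, job_D:*/3, job_E:*/16}
Op 9: unregister job_D -> active={job_A:*/17, job_E:*/16}
Op 10: unregister job_E -> active={job_A:*/17}
Op 11: register job_D */13 -> active={job_A:*/17, job_D:*/13}
Op 12: register job_B */19 -> active={job_A:*/17, job_B:*/19, job_D:*/13}
Final interval of job_B = 19
Next fire of job_B after T=48: (48//19+1)*19 = 57

Answer: interval=19 next_fire=57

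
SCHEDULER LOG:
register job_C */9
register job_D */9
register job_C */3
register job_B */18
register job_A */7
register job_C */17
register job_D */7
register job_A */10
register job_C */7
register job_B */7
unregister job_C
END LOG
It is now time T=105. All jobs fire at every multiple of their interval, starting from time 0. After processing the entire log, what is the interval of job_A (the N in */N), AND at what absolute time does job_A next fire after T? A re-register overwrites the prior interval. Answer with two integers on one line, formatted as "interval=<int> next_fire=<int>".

Answer: interval=10 next_fire=110

Derivation:
Op 1: register job_C */9 -> active={job_C:*/9}
Op 2: register job_D */9 -> active={job_C:*/9, job_D:*/9}
Op 3: register job_C */3 -> active={job_C:*/3, job_D:*/9}
Op 4: register job_B */18 -> active={job_B:*/18, job_C:*/3, job_D:*/9}
Op 5: register job_A */7 -> active={job_A:*/7, job_B:*/18, job_C:*/3, job_D:*/9}
Op 6: register job_C */17 -> active={job_A:*/7, job_B:*/18, job_C:*/17, job_D:*/9}
Op 7: register job_D */7 -> active={job_A:*/7, job_B:*/18, job_C:*/17, job_D:*/7}
Op 8: register job_A */10 -> active={job_A:*/10, job_B:*/18, job_C:*/17, job_D:*/7}
Op 9: register job_C */7 -> active={job_A:*/10, job_B:*/18, job_C:*/7, job_D:*/7}
Op 10: register job_B */7 -> active={job_A:*/10, job_B:*/7, job_C:*/7, job_D:*/7}
Op 11: unregister job_C -> active={job_A:*/10, job_B:*/7, job_D:*/7}
Final interval of job_A = 10
Next fire of job_A after T=105: (105//10+1)*10 = 110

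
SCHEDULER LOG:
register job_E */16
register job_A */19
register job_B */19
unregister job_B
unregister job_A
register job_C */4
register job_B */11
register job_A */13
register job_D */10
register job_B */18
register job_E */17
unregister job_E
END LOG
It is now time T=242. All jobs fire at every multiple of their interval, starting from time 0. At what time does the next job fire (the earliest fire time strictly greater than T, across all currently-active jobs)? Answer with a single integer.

Answer: 244

Derivation:
Op 1: register job_E */16 -> active={job_E:*/16}
Op 2: register job_A */19 -> active={job_A:*/19, job_E:*/16}
Op 3: register job_B */19 -> active={job_A:*/19, job_B:*/19, job_E:*/16}
Op 4: unregister job_B -> active={job_A:*/19, job_E:*/16}
Op 5: unregister job_A -> active={job_E:*/16}
Op 6: register job_C */4 -> active={job_C:*/4, job_E:*/16}
Op 7: register job_B */11 -> active={job_B:*/11, job_C:*/4, job_E:*/16}
Op 8: register job_A */13 -> active={job_A:*/13, job_B:*/11, job_C:*/4, job_E:*/16}
Op 9: register job_D */10 -> active={job_A:*/13, job_B:*/11, job_C:*/4, job_D:*/10, job_E:*/16}
Op 10: register job_B */18 -> active={job_A:*/13, job_B:*/18, job_C:*/4, job_D:*/10, job_E:*/16}
Op 11: register job_E */17 -> active={job_A:*/13, job_B:*/18, job_C:*/4, job_D:*/10, job_E:*/17}
Op 12: unregister job_E -> active={job_A:*/13, job_B:*/18, job_C:*/4, job_D:*/10}
  job_A: interval 13, next fire after T=242 is 247
  job_B: interval 18, next fire after T=242 is 252
  job_C: interval 4, next fire after T=242 is 244
  job_D: interval 10, next fire after T=242 is 250
Earliest fire time = 244 (job job_C)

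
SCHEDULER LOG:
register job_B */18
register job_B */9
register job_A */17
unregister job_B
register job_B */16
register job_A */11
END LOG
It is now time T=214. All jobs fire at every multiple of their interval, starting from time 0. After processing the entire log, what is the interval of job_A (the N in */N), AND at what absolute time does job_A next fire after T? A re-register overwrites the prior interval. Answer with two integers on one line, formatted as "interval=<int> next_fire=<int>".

Answer: interval=11 next_fire=220

Derivation:
Op 1: register job_B */18 -> active={job_B:*/18}
Op 2: register job_B */9 -> active={job_B:*/9}
Op 3: register job_A */17 -> active={job_A:*/17, job_B:*/9}
Op 4: unregister job_B -> active={job_A:*/17}
Op 5: register job_B */16 -> active={job_A:*/17, job_B:*/16}
Op 6: register job_A */11 -> active={job_A:*/11, job_B:*/16}
Final interval of job_A = 11
Next fire of job_A after T=214: (214//11+1)*11 = 220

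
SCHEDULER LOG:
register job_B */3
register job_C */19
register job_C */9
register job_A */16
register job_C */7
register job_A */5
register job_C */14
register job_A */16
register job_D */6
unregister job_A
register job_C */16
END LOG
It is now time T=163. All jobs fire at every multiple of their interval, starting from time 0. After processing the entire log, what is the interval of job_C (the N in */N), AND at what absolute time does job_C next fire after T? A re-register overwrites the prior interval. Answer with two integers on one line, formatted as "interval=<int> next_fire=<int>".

Op 1: register job_B */3 -> active={job_B:*/3}
Op 2: register job_C */19 -> active={job_B:*/3, job_C:*/19}
Op 3: register job_C */9 -> active={job_B:*/3, job_C:*/9}
Op 4: register job_A */16 -> active={job_A:*/16, job_B:*/3, job_C:*/9}
Op 5: register job_C */7 -> active={job_A:*/16, job_B:*/3, job_C:*/7}
Op 6: register job_A */5 -> active={job_A:*/5, job_B:*/3, job_C:*/7}
Op 7: register job_C */14 -> active={job_A:*/5, job_B:*/3, job_C:*/14}
Op 8: register job_A */16 -> active={job_A:*/16, job_B:*/3, job_C:*/14}
Op 9: register job_D */6 -> active={job_A:*/16, job_B:*/3, job_C:*/14, job_D:*/6}
Op 10: unregister job_A -> active={job_B:*/3, job_C:*/14, job_D:*/6}
Op 11: register job_C */16 -> active={job_B:*/3, job_C:*/16, job_D:*/6}
Final interval of job_C = 16
Next fire of job_C after T=163: (163//16+1)*16 = 176

Answer: interval=16 next_fire=176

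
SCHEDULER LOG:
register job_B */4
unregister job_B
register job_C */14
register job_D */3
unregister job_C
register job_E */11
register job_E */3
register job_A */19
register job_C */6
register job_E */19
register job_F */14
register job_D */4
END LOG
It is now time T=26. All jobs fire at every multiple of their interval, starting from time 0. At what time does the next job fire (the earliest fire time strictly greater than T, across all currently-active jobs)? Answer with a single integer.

Answer: 28

Derivation:
Op 1: register job_B */4 -> active={job_B:*/4}
Op 2: unregister job_B -> active={}
Op 3: register job_C */14 -> active={job_C:*/14}
Op 4: register job_D */3 -> active={job_C:*/14, job_D:*/3}
Op 5: unregister job_C -> active={job_D:*/3}
Op 6: register job_E */11 -> active={job_D:*/3, job_E:*/11}
Op 7: register job_E */3 -> active={job_D:*/3, job_E:*/3}
Op 8: register job_A */19 -> active={job_A:*/19, job_D:*/3, job_E:*/3}
Op 9: register job_C */6 -> active={job_A:*/19, job_C:*/6, job_D:*/3, job_E:*/3}
Op 10: register job_E */19 -> active={job_A:*/19, job_C:*/6, job_D:*/3, job_E:*/19}
Op 11: register job_F */14 -> active={job_A:*/19, job_C:*/6, job_D:*/3, job_E:*/19, job_F:*/14}
Op 12: register job_D */4 -> active={job_A:*/19, job_C:*/6, job_D:*/4, job_E:*/19, job_F:*/14}
  job_A: interval 19, next fire after T=26 is 38
  job_C: interval 6, next fire after T=26 is 30
  job_D: interval 4, next fire after T=26 is 28
  job_E: interval 19, next fire after T=26 is 38
  job_F: interval 14, next fire after T=26 is 28
Earliest fire time = 28 (job job_D)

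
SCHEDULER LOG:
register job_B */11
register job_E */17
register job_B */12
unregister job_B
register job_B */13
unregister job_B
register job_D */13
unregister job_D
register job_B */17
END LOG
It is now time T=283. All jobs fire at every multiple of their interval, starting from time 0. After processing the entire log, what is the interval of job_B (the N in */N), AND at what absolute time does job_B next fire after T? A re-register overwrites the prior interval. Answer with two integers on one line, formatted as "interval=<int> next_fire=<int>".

Op 1: register job_B */11 -> active={job_B:*/11}
Op 2: register job_E */17 -> active={job_B:*/11, job_E:*/17}
Op 3: register job_B */12 -> active={job_B:*/12, job_E:*/17}
Op 4: unregister job_B -> active={job_E:*/17}
Op 5: register job_B */13 -> active={job_B:*/13, job_E:*/17}
Op 6: unregister job_B -> active={job_E:*/17}
Op 7: register job_D */13 -> active={job_D:*/13, job_E:*/17}
Op 8: unregister job_D -> active={job_E:*/17}
Op 9: register job_B */17 -> active={job_B:*/17, job_E:*/17}
Final interval of job_B = 17
Next fire of job_B after T=283: (283//17+1)*17 = 289

Answer: interval=17 next_fire=289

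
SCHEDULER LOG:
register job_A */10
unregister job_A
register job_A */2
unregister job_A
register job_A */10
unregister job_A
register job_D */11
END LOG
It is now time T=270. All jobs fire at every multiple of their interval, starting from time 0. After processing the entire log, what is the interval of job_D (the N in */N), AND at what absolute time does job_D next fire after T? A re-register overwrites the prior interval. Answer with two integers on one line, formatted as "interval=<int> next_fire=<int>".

Answer: interval=11 next_fire=275

Derivation:
Op 1: register job_A */10 -> active={job_A:*/10}
Op 2: unregister job_A -> active={}
Op 3: register job_A */2 -> active={job_A:*/2}
Op 4: unregister job_A -> active={}
Op 5: register job_A */10 -> active={job_A:*/10}
Op 6: unregister job_A -> active={}
Op 7: register job_D */11 -> active={job_D:*/11}
Final interval of job_D = 11
Next fire of job_D after T=270: (270//11+1)*11 = 275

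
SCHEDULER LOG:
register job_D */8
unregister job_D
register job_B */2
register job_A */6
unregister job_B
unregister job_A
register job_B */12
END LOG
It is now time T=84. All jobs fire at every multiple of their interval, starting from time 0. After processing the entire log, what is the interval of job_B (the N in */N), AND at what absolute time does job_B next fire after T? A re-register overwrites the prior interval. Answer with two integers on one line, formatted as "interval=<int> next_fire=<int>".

Op 1: register job_D */8 -> active={job_D:*/8}
Op 2: unregister job_D -> active={}
Op 3: register job_B */2 -> active={job_B:*/2}
Op 4: register job_A */6 -> active={job_A:*/6, job_B:*/2}
Op 5: unregister job_B -> active={job_A:*/6}
Op 6: unregister job_A -> active={}
Op 7: register job_B */12 -> active={job_B:*/12}
Final interval of job_B = 12
Next fire of job_B after T=84: (84//12+1)*12 = 96

Answer: interval=12 next_fire=96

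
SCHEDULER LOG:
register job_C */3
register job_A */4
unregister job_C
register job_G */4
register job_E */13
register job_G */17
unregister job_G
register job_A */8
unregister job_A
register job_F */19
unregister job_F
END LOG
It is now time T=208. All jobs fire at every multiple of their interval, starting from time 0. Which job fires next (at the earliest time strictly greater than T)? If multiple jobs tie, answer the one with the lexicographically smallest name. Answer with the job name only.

Answer: job_E

Derivation:
Op 1: register job_C */3 -> active={job_C:*/3}
Op 2: register job_A */4 -> active={job_A:*/4, job_C:*/3}
Op 3: unregister job_C -> active={job_A:*/4}
Op 4: register job_G */4 -> active={job_A:*/4, job_G:*/4}
Op 5: register job_E */13 -> active={job_A:*/4, job_E:*/13, job_G:*/4}
Op 6: register job_G */17 -> active={job_A:*/4, job_E:*/13, job_G:*/17}
Op 7: unregister job_G -> active={job_A:*/4, job_E:*/13}
Op 8: register job_A */8 -> active={job_A:*/8, job_E:*/13}
Op 9: unregister job_A -> active={job_E:*/13}
Op 10: register job_F */19 -> active={job_E:*/13, job_F:*/19}
Op 11: unregister job_F -> active={job_E:*/13}
  job_E: interval 13, next fire after T=208 is 221
Earliest = 221, winner (lex tiebreak) = job_E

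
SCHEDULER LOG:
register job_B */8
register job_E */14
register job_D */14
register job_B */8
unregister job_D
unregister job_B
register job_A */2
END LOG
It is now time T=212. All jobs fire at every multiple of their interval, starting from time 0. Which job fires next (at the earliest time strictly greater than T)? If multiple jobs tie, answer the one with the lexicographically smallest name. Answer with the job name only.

Answer: job_A

Derivation:
Op 1: register job_B */8 -> active={job_B:*/8}
Op 2: register job_E */14 -> active={job_B:*/8, job_E:*/14}
Op 3: register job_D */14 -> active={job_B:*/8, job_D:*/14, job_E:*/14}
Op 4: register job_B */8 -> active={job_B:*/8, job_D:*/14, job_E:*/14}
Op 5: unregister job_D -> active={job_B:*/8, job_E:*/14}
Op 6: unregister job_B -> active={job_E:*/14}
Op 7: register job_A */2 -> active={job_A:*/2, job_E:*/14}
  job_A: interval 2, next fire after T=212 is 214
  job_E: interval 14, next fire after T=212 is 224
Earliest = 214, winner (lex tiebreak) = job_A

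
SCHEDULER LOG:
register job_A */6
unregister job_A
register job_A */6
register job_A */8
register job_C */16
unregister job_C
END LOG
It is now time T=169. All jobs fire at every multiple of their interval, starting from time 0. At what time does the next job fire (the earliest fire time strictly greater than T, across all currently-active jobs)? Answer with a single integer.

Answer: 176

Derivation:
Op 1: register job_A */6 -> active={job_A:*/6}
Op 2: unregister job_A -> active={}
Op 3: register job_A */6 -> active={job_A:*/6}
Op 4: register job_A */8 -> active={job_A:*/8}
Op 5: register job_C */16 -> active={job_A:*/8, job_C:*/16}
Op 6: unregister job_C -> active={job_A:*/8}
  job_A: interval 8, next fire after T=169 is 176
Earliest fire time = 176 (job job_A)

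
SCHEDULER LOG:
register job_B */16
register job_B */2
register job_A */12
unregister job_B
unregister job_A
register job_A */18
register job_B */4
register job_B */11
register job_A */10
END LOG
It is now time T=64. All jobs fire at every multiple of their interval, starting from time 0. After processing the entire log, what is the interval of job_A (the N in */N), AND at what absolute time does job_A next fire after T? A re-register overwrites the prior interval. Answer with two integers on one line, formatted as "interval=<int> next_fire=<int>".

Op 1: register job_B */16 -> active={job_B:*/16}
Op 2: register job_B */2 -> active={job_B:*/2}
Op 3: register job_A */12 -> active={job_A:*/12, job_B:*/2}
Op 4: unregister job_B -> active={job_A:*/12}
Op 5: unregister job_A -> active={}
Op 6: register job_A */18 -> active={job_A:*/18}
Op 7: register job_B */4 -> active={job_A:*/18, job_B:*/4}
Op 8: register job_B */11 -> active={job_A:*/18, job_B:*/11}
Op 9: register job_A */10 -> active={job_A:*/10, job_B:*/11}
Final interval of job_A = 10
Next fire of job_A after T=64: (64//10+1)*10 = 70

Answer: interval=10 next_fire=70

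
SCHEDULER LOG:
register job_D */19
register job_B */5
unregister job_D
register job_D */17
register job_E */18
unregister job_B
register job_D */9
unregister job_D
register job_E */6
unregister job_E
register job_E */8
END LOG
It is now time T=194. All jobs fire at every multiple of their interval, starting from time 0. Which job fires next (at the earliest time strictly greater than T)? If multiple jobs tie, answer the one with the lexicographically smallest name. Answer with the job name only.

Answer: job_E

Derivation:
Op 1: register job_D */19 -> active={job_D:*/19}
Op 2: register job_B */5 -> active={job_B:*/5, job_D:*/19}
Op 3: unregister job_D -> active={job_B:*/5}
Op 4: register job_D */17 -> active={job_B:*/5, job_D:*/17}
Op 5: register job_E */18 -> active={job_B:*/5, job_D:*/17, job_E:*/18}
Op 6: unregister job_B -> active={job_D:*/17, job_E:*/18}
Op 7: register job_D */9 -> active={job_D:*/9, job_E:*/18}
Op 8: unregister job_D -> active={job_E:*/18}
Op 9: register job_E */6 -> active={job_E:*/6}
Op 10: unregister job_E -> active={}
Op 11: register job_E */8 -> active={job_E:*/8}
  job_E: interval 8, next fire after T=194 is 200
Earliest = 200, winner (lex tiebreak) = job_E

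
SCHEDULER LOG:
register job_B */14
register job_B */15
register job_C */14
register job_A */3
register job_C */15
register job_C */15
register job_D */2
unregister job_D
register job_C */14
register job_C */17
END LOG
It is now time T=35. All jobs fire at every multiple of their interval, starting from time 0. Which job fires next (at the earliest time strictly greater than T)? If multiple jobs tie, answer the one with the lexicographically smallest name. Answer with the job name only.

Op 1: register job_B */14 -> active={job_B:*/14}
Op 2: register job_B */15 -> active={job_B:*/15}
Op 3: register job_C */14 -> active={job_B:*/15, job_C:*/14}
Op 4: register job_A */3 -> active={job_A:*/3, job_B:*/15, job_C:*/14}
Op 5: register job_C */15 -> active={job_A:*/3, job_B:*/15, job_C:*/15}
Op 6: register job_C */15 -> active={job_A:*/3, job_B:*/15, job_C:*/15}
Op 7: register job_D */2 -> active={job_A:*/3, job_B:*/15, job_C:*/15, job_D:*/2}
Op 8: unregister job_D -> active={job_A:*/3, job_B:*/15, job_C:*/15}
Op 9: register job_C */14 -> active={job_A:*/3, job_B:*/15, job_C:*/14}
Op 10: register job_C */17 -> active={job_A:*/3, job_B:*/15, job_C:*/17}
  job_A: interval 3, next fire after T=35 is 36
  job_B: interval 15, next fire after T=35 is 45
  job_C: interval 17, next fire after T=35 is 51
Earliest = 36, winner (lex tiebreak) = job_A

Answer: job_A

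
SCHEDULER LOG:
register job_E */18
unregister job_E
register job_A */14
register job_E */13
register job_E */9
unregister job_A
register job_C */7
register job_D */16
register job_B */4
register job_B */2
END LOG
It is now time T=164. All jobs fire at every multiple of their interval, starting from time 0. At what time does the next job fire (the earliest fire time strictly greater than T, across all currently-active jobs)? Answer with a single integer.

Answer: 166

Derivation:
Op 1: register job_E */18 -> active={job_E:*/18}
Op 2: unregister job_E -> active={}
Op 3: register job_A */14 -> active={job_A:*/14}
Op 4: register job_E */13 -> active={job_A:*/14, job_E:*/13}
Op 5: register job_E */9 -> active={job_A:*/14, job_E:*/9}
Op 6: unregister job_A -> active={job_E:*/9}
Op 7: register job_C */7 -> active={job_C:*/7, job_E:*/9}
Op 8: register job_D */16 -> active={job_C:*/7, job_D:*/16, job_E:*/9}
Op 9: register job_B */4 -> active={job_B:*/4, job_C:*/7, job_D:*/16, job_E:*/9}
Op 10: register job_B */2 -> active={job_B:*/2, job_C:*/7, job_D:*/16, job_E:*/9}
  job_B: interval 2, next fire after T=164 is 166
  job_C: interval 7, next fire after T=164 is 168
  job_D: interval 16, next fire after T=164 is 176
  job_E: interval 9, next fire after T=164 is 171
Earliest fire time = 166 (job job_B)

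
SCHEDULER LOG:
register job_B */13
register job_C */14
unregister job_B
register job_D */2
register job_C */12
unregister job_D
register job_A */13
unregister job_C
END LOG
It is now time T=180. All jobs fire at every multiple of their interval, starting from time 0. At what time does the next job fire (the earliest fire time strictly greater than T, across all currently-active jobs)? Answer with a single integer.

Op 1: register job_B */13 -> active={job_B:*/13}
Op 2: register job_C */14 -> active={job_B:*/13, job_C:*/14}
Op 3: unregister job_B -> active={job_C:*/14}
Op 4: register job_D */2 -> active={job_C:*/14, job_D:*/2}
Op 5: register job_C */12 -> active={job_C:*/12, job_D:*/2}
Op 6: unregister job_D -> active={job_C:*/12}
Op 7: register job_A */13 -> active={job_A:*/13, job_C:*/12}
Op 8: unregister job_C -> active={job_A:*/13}
  job_A: interval 13, next fire after T=180 is 182
Earliest fire time = 182 (job job_A)

Answer: 182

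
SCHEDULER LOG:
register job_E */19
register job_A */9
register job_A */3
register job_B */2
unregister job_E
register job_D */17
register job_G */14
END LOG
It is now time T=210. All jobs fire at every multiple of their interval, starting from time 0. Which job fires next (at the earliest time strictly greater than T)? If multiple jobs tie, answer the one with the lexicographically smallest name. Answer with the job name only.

Op 1: register job_E */19 -> active={job_E:*/19}
Op 2: register job_A */9 -> active={job_A:*/9, job_E:*/19}
Op 3: register job_A */3 -> active={job_A:*/3, job_E:*/19}
Op 4: register job_B */2 -> active={job_A:*/3, job_B:*/2, job_E:*/19}
Op 5: unregister job_E -> active={job_A:*/3, job_B:*/2}
Op 6: register job_D */17 -> active={job_A:*/3, job_B:*/2, job_D:*/17}
Op 7: register job_G */14 -> active={job_A:*/3, job_B:*/2, job_D:*/17, job_G:*/14}
  job_A: interval 3, next fire after T=210 is 213
  job_B: interval 2, next fire after T=210 is 212
  job_D: interval 17, next fire after T=210 is 221
  job_G: interval 14, next fire after T=210 is 224
Earliest = 212, winner (lex tiebreak) = job_B

Answer: job_B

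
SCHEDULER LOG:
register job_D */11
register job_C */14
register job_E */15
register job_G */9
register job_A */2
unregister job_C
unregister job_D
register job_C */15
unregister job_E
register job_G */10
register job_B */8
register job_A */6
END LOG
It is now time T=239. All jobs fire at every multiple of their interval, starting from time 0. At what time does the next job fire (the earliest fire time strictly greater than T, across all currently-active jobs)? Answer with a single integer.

Answer: 240

Derivation:
Op 1: register job_D */11 -> active={job_D:*/11}
Op 2: register job_C */14 -> active={job_C:*/14, job_D:*/11}
Op 3: register job_E */15 -> active={job_C:*/14, job_D:*/11, job_E:*/15}
Op 4: register job_G */9 -> active={job_C:*/14, job_D:*/11, job_E:*/15, job_G:*/9}
Op 5: register job_A */2 -> active={job_A:*/2, job_C:*/14, job_D:*/11, job_E:*/15, job_G:*/9}
Op 6: unregister job_C -> active={job_A:*/2, job_D:*/11, job_E:*/15, job_G:*/9}
Op 7: unregister job_D -> active={job_A:*/2, job_E:*/15, job_G:*/9}
Op 8: register job_C */15 -> active={job_A:*/2, job_C:*/15, job_E:*/15, job_G:*/9}
Op 9: unregister job_E -> active={job_A:*/2, job_C:*/15, job_G:*/9}
Op 10: register job_G */10 -> active={job_A:*/2, job_C:*/15, job_G:*/10}
Op 11: register job_B */8 -> active={job_A:*/2, job_B:*/8, job_C:*/15, job_G:*/10}
Op 12: register job_A */6 -> active={job_A:*/6, job_B:*/8, job_C:*/15, job_G:*/10}
  job_A: interval 6, next fire after T=239 is 240
  job_B: interval 8, next fire after T=239 is 240
  job_C: interval 15, next fire after T=239 is 240
  job_G: interval 10, next fire after T=239 is 240
Earliest fire time = 240 (job job_A)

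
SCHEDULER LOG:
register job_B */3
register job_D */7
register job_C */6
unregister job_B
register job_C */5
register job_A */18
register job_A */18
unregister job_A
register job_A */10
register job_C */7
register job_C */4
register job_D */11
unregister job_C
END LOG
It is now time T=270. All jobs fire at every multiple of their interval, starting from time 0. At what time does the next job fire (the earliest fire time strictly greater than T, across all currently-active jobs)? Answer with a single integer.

Answer: 275

Derivation:
Op 1: register job_B */3 -> active={job_B:*/3}
Op 2: register job_D */7 -> active={job_B:*/3, job_D:*/7}
Op 3: register job_C */6 -> active={job_B:*/3, job_C:*/6, job_D:*/7}
Op 4: unregister job_B -> active={job_C:*/6, job_D:*/7}
Op 5: register job_C */5 -> active={job_C:*/5, job_D:*/7}
Op 6: register job_A */18 -> active={job_A:*/18, job_C:*/5, job_D:*/7}
Op 7: register job_A */18 -> active={job_A:*/18, job_C:*/5, job_D:*/7}
Op 8: unregister job_A -> active={job_C:*/5, job_D:*/7}
Op 9: register job_A */10 -> active={job_A:*/10, job_C:*/5, job_D:*/7}
Op 10: register job_C */7 -> active={job_A:*/10, job_C:*/7, job_D:*/7}
Op 11: register job_C */4 -> active={job_A:*/10, job_C:*/4, job_D:*/7}
Op 12: register job_D */11 -> active={job_A:*/10, job_C:*/4, job_D:*/11}
Op 13: unregister job_C -> active={job_A:*/10, job_D:*/11}
  job_A: interval 10, next fire after T=270 is 280
  job_D: interval 11, next fire after T=270 is 275
Earliest fire time = 275 (job job_D)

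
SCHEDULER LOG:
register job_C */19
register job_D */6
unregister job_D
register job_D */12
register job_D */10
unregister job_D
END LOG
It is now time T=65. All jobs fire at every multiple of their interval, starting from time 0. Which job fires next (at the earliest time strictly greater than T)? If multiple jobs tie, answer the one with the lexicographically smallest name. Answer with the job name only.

Answer: job_C

Derivation:
Op 1: register job_C */19 -> active={job_C:*/19}
Op 2: register job_D */6 -> active={job_C:*/19, job_D:*/6}
Op 3: unregister job_D -> active={job_C:*/19}
Op 4: register job_D */12 -> active={job_C:*/19, job_D:*/12}
Op 5: register job_D */10 -> active={job_C:*/19, job_D:*/10}
Op 6: unregister job_D -> active={job_C:*/19}
  job_C: interval 19, next fire after T=65 is 76
Earliest = 76, winner (lex tiebreak) = job_C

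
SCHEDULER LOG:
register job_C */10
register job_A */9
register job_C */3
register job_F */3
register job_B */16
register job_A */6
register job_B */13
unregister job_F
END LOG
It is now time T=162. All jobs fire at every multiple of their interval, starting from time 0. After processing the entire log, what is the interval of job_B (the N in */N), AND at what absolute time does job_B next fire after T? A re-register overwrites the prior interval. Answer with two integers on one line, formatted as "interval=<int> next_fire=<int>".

Answer: interval=13 next_fire=169

Derivation:
Op 1: register job_C */10 -> active={job_C:*/10}
Op 2: register job_A */9 -> active={job_A:*/9, job_C:*/10}
Op 3: register job_C */3 -> active={job_A:*/9, job_C:*/3}
Op 4: register job_F */3 -> active={job_A:*/9, job_C:*/3, job_F:*/3}
Op 5: register job_B */16 -> active={job_A:*/9, job_B:*/16, job_C:*/3, job_F:*/3}
Op 6: register job_A */6 -> active={job_A:*/6, job_B:*/16, job_C:*/3, job_F:*/3}
Op 7: register job_B */13 -> active={job_A:*/6, job_B:*/13, job_C:*/3, job_F:*/3}
Op 8: unregister job_F -> active={job_A:*/6, job_B:*/13, job_C:*/3}
Final interval of job_B = 13
Next fire of job_B after T=162: (162//13+1)*13 = 169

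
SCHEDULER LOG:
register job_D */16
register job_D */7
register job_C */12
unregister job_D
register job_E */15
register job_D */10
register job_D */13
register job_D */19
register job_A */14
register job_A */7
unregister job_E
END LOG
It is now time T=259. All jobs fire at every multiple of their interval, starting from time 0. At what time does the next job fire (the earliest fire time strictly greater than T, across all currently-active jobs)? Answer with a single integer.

Op 1: register job_D */16 -> active={job_D:*/16}
Op 2: register job_D */7 -> active={job_D:*/7}
Op 3: register job_C */12 -> active={job_C:*/12, job_D:*/7}
Op 4: unregister job_D -> active={job_C:*/12}
Op 5: register job_E */15 -> active={job_C:*/12, job_E:*/15}
Op 6: register job_D */10 -> active={job_C:*/12, job_D:*/10, job_E:*/15}
Op 7: register job_D */13 -> active={job_C:*/12, job_D:*/13, job_E:*/15}
Op 8: register job_D */19 -> active={job_C:*/12, job_D:*/19, job_E:*/15}
Op 9: register job_A */14 -> active={job_A:*/14, job_C:*/12, job_D:*/19, job_E:*/15}
Op 10: register job_A */7 -> active={job_A:*/7, job_C:*/12, job_D:*/19, job_E:*/15}
Op 11: unregister job_E -> active={job_A:*/7, job_C:*/12, job_D:*/19}
  job_A: interval 7, next fire after T=259 is 266
  job_C: interval 12, next fire after T=259 is 264
  job_D: interval 19, next fire after T=259 is 266
Earliest fire time = 264 (job job_C)

Answer: 264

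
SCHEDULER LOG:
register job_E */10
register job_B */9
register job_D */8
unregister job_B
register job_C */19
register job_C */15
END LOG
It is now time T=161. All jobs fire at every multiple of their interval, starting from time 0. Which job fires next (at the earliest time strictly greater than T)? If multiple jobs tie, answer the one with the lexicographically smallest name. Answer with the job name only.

Answer: job_C

Derivation:
Op 1: register job_E */10 -> active={job_E:*/10}
Op 2: register job_B */9 -> active={job_B:*/9, job_E:*/10}
Op 3: register job_D */8 -> active={job_B:*/9, job_D:*/8, job_E:*/10}
Op 4: unregister job_B -> active={job_D:*/8, job_E:*/10}
Op 5: register job_C */19 -> active={job_C:*/19, job_D:*/8, job_E:*/10}
Op 6: register job_C */15 -> active={job_C:*/15, job_D:*/8, job_E:*/10}
  job_C: interval 15, next fire after T=161 is 165
  job_D: interval 8, next fire after T=161 is 168
  job_E: interval 10, next fire after T=161 is 170
Earliest = 165, winner (lex tiebreak) = job_C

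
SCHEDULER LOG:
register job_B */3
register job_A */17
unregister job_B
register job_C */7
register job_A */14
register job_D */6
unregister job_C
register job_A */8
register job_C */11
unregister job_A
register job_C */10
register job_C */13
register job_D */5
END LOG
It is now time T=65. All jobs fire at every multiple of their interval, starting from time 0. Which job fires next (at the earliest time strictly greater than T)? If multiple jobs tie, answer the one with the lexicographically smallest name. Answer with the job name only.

Answer: job_D

Derivation:
Op 1: register job_B */3 -> active={job_B:*/3}
Op 2: register job_A */17 -> active={job_A:*/17, job_B:*/3}
Op 3: unregister job_B -> active={job_A:*/17}
Op 4: register job_C */7 -> active={job_A:*/17, job_C:*/7}
Op 5: register job_A */14 -> active={job_A:*/14, job_C:*/7}
Op 6: register job_D */6 -> active={job_A:*/14, job_C:*/7, job_D:*/6}
Op 7: unregister job_C -> active={job_A:*/14, job_D:*/6}
Op 8: register job_A */8 -> active={job_A:*/8, job_D:*/6}
Op 9: register job_C */11 -> active={job_A:*/8, job_C:*/11, job_D:*/6}
Op 10: unregister job_A -> active={job_C:*/11, job_D:*/6}
Op 11: register job_C */10 -> active={job_C:*/10, job_D:*/6}
Op 12: register job_C */13 -> active={job_C:*/13, job_D:*/6}
Op 13: register job_D */5 -> active={job_C:*/13, job_D:*/5}
  job_C: interval 13, next fire after T=65 is 78
  job_D: interval 5, next fire after T=65 is 70
Earliest = 70, winner (lex tiebreak) = job_D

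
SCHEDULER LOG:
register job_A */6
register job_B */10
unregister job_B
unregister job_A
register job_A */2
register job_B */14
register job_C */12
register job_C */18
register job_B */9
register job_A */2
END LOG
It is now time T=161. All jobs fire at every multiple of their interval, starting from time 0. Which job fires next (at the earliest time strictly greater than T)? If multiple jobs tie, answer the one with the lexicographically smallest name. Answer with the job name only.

Answer: job_A

Derivation:
Op 1: register job_A */6 -> active={job_A:*/6}
Op 2: register job_B */10 -> active={job_A:*/6, job_B:*/10}
Op 3: unregister job_B -> active={job_A:*/6}
Op 4: unregister job_A -> active={}
Op 5: register job_A */2 -> active={job_A:*/2}
Op 6: register job_B */14 -> active={job_A:*/2, job_B:*/14}
Op 7: register job_C */12 -> active={job_A:*/2, job_B:*/14, job_C:*/12}
Op 8: register job_C */18 -> active={job_A:*/2, job_B:*/14, job_C:*/18}
Op 9: register job_B */9 -> active={job_A:*/2, job_B:*/9, job_C:*/18}
Op 10: register job_A */2 -> active={job_A:*/2, job_B:*/9, job_C:*/18}
  job_A: interval 2, next fire after T=161 is 162
  job_B: interval 9, next fire after T=161 is 162
  job_C: interval 18, next fire after T=161 is 162
Earliest = 162, winner (lex tiebreak) = job_A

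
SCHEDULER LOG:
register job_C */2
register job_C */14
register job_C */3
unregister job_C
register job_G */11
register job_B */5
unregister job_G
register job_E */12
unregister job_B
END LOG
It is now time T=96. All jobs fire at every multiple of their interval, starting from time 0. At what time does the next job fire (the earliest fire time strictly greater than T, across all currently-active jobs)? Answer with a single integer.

Answer: 108

Derivation:
Op 1: register job_C */2 -> active={job_C:*/2}
Op 2: register job_C */14 -> active={job_C:*/14}
Op 3: register job_C */3 -> active={job_C:*/3}
Op 4: unregister job_C -> active={}
Op 5: register job_G */11 -> active={job_G:*/11}
Op 6: register job_B */5 -> active={job_B:*/5, job_G:*/11}
Op 7: unregister job_G -> active={job_B:*/5}
Op 8: register job_E */12 -> active={job_B:*/5, job_E:*/12}
Op 9: unregister job_B -> active={job_E:*/12}
  job_E: interval 12, next fire after T=96 is 108
Earliest fire time = 108 (job job_E)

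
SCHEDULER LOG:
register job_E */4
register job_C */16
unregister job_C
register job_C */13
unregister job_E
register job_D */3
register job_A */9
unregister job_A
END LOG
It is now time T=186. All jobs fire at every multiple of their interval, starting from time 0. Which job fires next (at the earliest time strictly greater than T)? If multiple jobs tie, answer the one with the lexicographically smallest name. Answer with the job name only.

Op 1: register job_E */4 -> active={job_E:*/4}
Op 2: register job_C */16 -> active={job_C:*/16, job_E:*/4}
Op 3: unregister job_C -> active={job_E:*/4}
Op 4: register job_C */13 -> active={job_C:*/13, job_E:*/4}
Op 5: unregister job_E -> active={job_C:*/13}
Op 6: register job_D */3 -> active={job_C:*/13, job_D:*/3}
Op 7: register job_A */9 -> active={job_A:*/9, job_C:*/13, job_D:*/3}
Op 8: unregister job_A -> active={job_C:*/13, job_D:*/3}
  job_C: interval 13, next fire after T=186 is 195
  job_D: interval 3, next fire after T=186 is 189
Earliest = 189, winner (lex tiebreak) = job_D

Answer: job_D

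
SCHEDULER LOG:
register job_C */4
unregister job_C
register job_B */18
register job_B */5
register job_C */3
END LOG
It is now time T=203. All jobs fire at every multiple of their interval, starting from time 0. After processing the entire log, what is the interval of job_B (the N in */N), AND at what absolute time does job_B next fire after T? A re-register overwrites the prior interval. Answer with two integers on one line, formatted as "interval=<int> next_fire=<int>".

Answer: interval=5 next_fire=205

Derivation:
Op 1: register job_C */4 -> active={job_C:*/4}
Op 2: unregister job_C -> active={}
Op 3: register job_B */18 -> active={job_B:*/18}
Op 4: register job_B */5 -> active={job_B:*/5}
Op 5: register job_C */3 -> active={job_B:*/5, job_C:*/3}
Final interval of job_B = 5
Next fire of job_B after T=203: (203//5+1)*5 = 205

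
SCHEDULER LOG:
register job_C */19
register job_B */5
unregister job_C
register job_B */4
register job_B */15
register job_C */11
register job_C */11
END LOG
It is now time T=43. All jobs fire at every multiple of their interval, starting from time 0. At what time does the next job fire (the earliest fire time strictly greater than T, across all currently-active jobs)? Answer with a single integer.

Answer: 44

Derivation:
Op 1: register job_C */19 -> active={job_C:*/19}
Op 2: register job_B */5 -> active={job_B:*/5, job_C:*/19}
Op 3: unregister job_C -> active={job_B:*/5}
Op 4: register job_B */4 -> active={job_B:*/4}
Op 5: register job_B */15 -> active={job_B:*/15}
Op 6: register job_C */11 -> active={job_B:*/15, job_C:*/11}
Op 7: register job_C */11 -> active={job_B:*/15, job_C:*/11}
  job_B: interval 15, next fire after T=43 is 45
  job_C: interval 11, next fire after T=43 is 44
Earliest fire time = 44 (job job_C)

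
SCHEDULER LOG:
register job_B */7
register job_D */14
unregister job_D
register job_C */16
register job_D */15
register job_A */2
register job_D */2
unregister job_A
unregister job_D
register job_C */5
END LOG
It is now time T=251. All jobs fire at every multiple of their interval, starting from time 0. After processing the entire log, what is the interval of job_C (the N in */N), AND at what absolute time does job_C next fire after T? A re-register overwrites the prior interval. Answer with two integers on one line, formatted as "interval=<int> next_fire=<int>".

Answer: interval=5 next_fire=255

Derivation:
Op 1: register job_B */7 -> active={job_B:*/7}
Op 2: register job_D */14 -> active={job_B:*/7, job_D:*/14}
Op 3: unregister job_D -> active={job_B:*/7}
Op 4: register job_C */16 -> active={job_B:*/7, job_C:*/16}
Op 5: register job_D */15 -> active={job_B:*/7, job_C:*/16, job_D:*/15}
Op 6: register job_A */2 -> active={job_A:*/2, job_B:*/7, job_C:*/16, job_D:*/15}
Op 7: register job_D */2 -> active={job_A:*/2, job_B:*/7, job_C:*/16, job_D:*/2}
Op 8: unregister job_A -> active={job_B:*/7, job_C:*/16, job_D:*/2}
Op 9: unregister job_D -> active={job_B:*/7, job_C:*/16}
Op 10: register job_C */5 -> active={job_B:*/7, job_C:*/5}
Final interval of job_C = 5
Next fire of job_C after T=251: (251//5+1)*5 = 255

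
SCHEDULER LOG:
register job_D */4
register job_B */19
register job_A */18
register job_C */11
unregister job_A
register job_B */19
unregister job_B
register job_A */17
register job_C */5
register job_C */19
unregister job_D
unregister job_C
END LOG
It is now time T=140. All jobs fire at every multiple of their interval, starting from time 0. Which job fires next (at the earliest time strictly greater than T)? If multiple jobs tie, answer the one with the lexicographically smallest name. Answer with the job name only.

Answer: job_A

Derivation:
Op 1: register job_D */4 -> active={job_D:*/4}
Op 2: register job_B */19 -> active={job_B:*/19, job_D:*/4}
Op 3: register job_A */18 -> active={job_A:*/18, job_B:*/19, job_D:*/4}
Op 4: register job_C */11 -> active={job_A:*/18, job_B:*/19, job_C:*/11, job_D:*/4}
Op 5: unregister job_A -> active={job_B:*/19, job_C:*/11, job_D:*/4}
Op 6: register job_B */19 -> active={job_B:*/19, job_C:*/11, job_D:*/4}
Op 7: unregister job_B -> active={job_C:*/11, job_D:*/4}
Op 8: register job_A */17 -> active={job_A:*/17, job_C:*/11, job_D:*/4}
Op 9: register job_C */5 -> active={job_A:*/17, job_C:*/5, job_D:*/4}
Op 10: register job_C */19 -> active={job_A:*/17, job_C:*/19, job_D:*/4}
Op 11: unregister job_D -> active={job_A:*/17, job_C:*/19}
Op 12: unregister job_C -> active={job_A:*/17}
  job_A: interval 17, next fire after T=140 is 153
Earliest = 153, winner (lex tiebreak) = job_A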